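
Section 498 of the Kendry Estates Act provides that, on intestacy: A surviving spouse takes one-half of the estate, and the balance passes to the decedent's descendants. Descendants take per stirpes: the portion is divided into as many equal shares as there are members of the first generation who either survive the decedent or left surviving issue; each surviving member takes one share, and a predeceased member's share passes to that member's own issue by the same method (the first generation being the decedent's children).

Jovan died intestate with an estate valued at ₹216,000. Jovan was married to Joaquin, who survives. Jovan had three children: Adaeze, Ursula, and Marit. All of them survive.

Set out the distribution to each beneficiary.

Joaquin takes one-half of ₹216,000 = ₹108,000. The remaining ₹108,000 passes to the descendants.
The descendants' portion (₹108,000) is divided into 3 shares of ₹36,000: Adaeze, Ursula, and Marit each take ₹36,000.

Joaquin: ₹108,000; Adaeze: ₹36,000; Ursula: ₹36,000; Marit: ₹36,000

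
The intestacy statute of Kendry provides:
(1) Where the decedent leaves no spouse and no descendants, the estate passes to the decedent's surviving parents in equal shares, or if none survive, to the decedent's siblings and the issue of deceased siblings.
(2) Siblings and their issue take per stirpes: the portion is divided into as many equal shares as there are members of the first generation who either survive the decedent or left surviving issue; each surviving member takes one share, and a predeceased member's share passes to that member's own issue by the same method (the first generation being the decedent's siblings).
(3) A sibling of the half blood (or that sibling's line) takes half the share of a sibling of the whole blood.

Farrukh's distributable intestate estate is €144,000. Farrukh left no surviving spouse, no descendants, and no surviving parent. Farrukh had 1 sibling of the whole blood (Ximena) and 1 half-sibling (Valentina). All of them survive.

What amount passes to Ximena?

Ximena receives €96,000.

The entire €144,000 passes to the siblings and their issue.
Counting each half-blood sibling's line as half a unit, there are 3/2 units in €144,000, so one unit is €96,000. Whole-blood lines (Ximena) take €96,000 each; half-blood lines (Valentina) take €48,000 each.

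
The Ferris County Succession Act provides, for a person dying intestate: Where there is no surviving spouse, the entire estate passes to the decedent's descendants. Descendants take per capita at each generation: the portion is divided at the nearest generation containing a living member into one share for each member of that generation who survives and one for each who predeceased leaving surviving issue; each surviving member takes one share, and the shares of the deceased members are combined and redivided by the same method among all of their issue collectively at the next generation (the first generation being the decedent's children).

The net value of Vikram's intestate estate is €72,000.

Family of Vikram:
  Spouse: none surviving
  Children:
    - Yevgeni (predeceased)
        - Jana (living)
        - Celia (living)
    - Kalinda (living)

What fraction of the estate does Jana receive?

Jana receives 1/4 of the estate.

The entire €72,000 passes to the descendants.
That amount (€72,000) is divided at the children's generation into 2 shares of €36,000. Kalinda takes €36,000. The remaining share for the deceased Yevgeni (€36,000) is carried to the next generation.
That pool (€36,000) is divided at the grandchildren's generation equally among Jana and Celia: €18,000 each.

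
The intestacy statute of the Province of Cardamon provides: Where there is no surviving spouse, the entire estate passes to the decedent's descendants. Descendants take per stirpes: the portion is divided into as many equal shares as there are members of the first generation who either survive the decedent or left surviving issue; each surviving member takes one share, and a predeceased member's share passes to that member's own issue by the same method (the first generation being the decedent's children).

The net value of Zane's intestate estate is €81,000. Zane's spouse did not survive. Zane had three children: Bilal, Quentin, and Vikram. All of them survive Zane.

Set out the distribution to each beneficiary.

Bilal: €27,000; Quentin: €27,000; Vikram: €27,000

The entire €81,000 passes to the descendants.
That amount (€81,000) is divided into 3 shares of €27,000: Bilal, Quentin, and Vikram each take €27,000.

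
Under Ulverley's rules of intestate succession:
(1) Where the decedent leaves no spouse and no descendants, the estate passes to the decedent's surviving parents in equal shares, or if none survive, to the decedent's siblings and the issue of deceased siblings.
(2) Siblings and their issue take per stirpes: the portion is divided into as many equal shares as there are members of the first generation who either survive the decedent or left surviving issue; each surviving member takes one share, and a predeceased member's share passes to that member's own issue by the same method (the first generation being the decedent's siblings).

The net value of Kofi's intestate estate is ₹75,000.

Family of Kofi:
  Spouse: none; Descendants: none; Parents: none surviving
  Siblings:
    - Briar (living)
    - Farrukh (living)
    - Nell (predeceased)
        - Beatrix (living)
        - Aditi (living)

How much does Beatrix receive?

The entire ₹75,000 passes to the siblings and their issue.
That amount (₹75,000) is divided into 3 shares of ₹25,000: Briar and Farrukh each take ₹25,000; Nell's ₹25,000 share passes to Nell's issue.
Nell's share (₹25,000) is divided into 2 shares of ₹12,500: Beatrix and Aditi each take ₹12,500.

Beatrix receives ₹12,500.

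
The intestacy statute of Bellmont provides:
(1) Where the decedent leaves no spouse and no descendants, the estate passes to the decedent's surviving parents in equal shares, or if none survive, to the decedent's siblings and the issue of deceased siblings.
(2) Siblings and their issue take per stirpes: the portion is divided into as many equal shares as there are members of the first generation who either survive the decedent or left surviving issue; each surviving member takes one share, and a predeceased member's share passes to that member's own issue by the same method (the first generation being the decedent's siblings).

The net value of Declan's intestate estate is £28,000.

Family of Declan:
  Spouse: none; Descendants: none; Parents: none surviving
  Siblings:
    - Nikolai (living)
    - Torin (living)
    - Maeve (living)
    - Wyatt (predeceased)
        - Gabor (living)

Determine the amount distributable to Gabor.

The entire £28,000 passes to the siblings and their issue.
That amount (£28,000) is divided into 4 shares of £7,000: Nikolai, Torin, and Maeve each take £7,000; Wyatt's £7,000 share passes to Wyatt's issue.
Wyatt's share (£7,000) passes entirely to Gabor.

Gabor receives £7,000.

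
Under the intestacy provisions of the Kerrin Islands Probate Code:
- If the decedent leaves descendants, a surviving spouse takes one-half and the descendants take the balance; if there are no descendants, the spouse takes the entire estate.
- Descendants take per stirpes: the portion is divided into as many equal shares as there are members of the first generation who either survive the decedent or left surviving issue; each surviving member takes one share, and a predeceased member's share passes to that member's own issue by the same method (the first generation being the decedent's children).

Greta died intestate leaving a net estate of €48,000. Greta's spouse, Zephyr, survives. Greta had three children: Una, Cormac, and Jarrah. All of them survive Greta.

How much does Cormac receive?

Cormac receives €8,000.

Zephyr takes one-half of €48,000 = €24,000. The remaining €24,000 passes to the descendants.
The descendants' portion (€24,000) is divided into 3 shares of €8,000: Una, Cormac, and Jarrah each take €8,000.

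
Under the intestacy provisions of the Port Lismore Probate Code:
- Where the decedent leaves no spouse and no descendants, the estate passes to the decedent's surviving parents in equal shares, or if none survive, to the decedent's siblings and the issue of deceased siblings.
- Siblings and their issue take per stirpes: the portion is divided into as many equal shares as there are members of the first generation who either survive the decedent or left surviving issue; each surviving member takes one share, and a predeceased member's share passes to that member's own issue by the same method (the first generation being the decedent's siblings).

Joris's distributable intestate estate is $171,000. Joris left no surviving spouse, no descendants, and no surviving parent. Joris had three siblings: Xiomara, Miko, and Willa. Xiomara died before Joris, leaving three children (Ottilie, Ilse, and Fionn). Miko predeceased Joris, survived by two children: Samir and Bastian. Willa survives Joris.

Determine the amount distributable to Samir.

The entire $171,000 passes to the siblings and their issue.
That amount ($171,000) is divided into 3 shares of $57,000: Willa takes $57,000; Xiomara's $57,000 share passes to Xiomara's issue; Miko's $57,000 share passes to Miko's issue.
Xiomara's share ($57,000) is divided into 3 shares of $19,000: Ottilie, Ilse, and Fionn each take $19,000.
Miko's share ($57,000) is divided into 2 shares of $28,500: Samir and Bastian each take $28,500.

Samir receives $28,500.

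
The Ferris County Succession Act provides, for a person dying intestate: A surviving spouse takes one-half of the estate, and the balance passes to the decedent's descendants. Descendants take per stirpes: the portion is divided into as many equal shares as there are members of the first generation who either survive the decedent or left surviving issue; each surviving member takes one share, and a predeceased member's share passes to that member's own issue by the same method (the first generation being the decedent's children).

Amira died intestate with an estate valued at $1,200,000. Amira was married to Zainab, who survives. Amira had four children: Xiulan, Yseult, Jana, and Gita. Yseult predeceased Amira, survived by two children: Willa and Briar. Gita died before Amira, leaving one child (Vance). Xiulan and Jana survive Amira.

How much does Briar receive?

Zainab takes one-half of $1,200,000 = $600,000. The remaining $600,000 passes to the descendants.
The descendants' portion ($600,000) is divided into 4 shares of $150,000: Xiulan and Jana each take $150,000; Yseult's $150,000 share passes to Yseult's issue; Gita's $150,000 share passes to Gita's issue.
Yseult's share ($150,000) is divided into 2 shares of $75,000: Willa and Briar each take $75,000.
Gita's share ($150,000) passes entirely to Vance.

Briar receives $75,000.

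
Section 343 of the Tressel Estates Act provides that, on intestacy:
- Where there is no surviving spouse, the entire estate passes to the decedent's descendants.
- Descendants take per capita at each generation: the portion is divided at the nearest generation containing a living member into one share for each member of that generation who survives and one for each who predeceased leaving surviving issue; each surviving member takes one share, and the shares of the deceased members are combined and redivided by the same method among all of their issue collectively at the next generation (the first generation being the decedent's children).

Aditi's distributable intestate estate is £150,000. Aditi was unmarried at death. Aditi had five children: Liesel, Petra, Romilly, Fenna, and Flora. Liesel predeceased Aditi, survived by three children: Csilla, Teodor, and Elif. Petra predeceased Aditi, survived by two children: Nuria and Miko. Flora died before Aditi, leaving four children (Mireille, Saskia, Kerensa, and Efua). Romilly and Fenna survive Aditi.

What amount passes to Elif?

The entire £150,000 passes to the descendants.
That amount (£150,000) is divided at the children's generation into 5 shares of £30,000. Romilly and Fenna each take £30,000. The 3 shares of the deceased (Liesel, Petra, and Flora) are combined into a pool of £90,000.
That pool (£90,000) is divided at the grandchildren's generation equally among Csilla, Teodor, Elif, Nuria, Miko, Mireille, Saskia, Kerensa, and Efua: £10,000 each.

Elif receives £10,000.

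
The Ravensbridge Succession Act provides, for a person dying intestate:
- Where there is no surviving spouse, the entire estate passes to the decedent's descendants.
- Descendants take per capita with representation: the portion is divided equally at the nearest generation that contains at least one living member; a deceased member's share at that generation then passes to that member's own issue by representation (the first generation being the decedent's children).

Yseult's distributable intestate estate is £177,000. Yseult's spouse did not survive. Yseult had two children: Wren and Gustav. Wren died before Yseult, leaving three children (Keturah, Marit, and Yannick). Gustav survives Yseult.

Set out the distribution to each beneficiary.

The entire £177,000 passes to the descendants.
That amount (£177,000) is divided into 2 shares of £88,500: Gustav takes £88,500; Wren's £88,500 share passes to Wren's issue.
Wren's share (£88,500) is divided into 3 shares of £29,500: Keturah, Marit, and Yannick each take £29,500.

Keturah: £29,500; Marit: £29,500; Yannick: £29,500; Gustav: £88,500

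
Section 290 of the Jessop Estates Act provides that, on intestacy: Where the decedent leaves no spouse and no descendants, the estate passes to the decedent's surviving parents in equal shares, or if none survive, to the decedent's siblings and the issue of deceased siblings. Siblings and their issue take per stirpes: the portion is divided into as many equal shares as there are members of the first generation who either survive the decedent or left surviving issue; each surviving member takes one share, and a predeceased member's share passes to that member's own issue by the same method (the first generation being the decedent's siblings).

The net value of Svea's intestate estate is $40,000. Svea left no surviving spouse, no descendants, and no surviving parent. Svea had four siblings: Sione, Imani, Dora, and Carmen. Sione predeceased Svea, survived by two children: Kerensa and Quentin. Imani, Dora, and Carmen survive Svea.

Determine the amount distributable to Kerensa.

Kerensa receives $5,000.

The entire $40,000 passes to the siblings and their issue.
That amount ($40,000) is divided into 4 shares of $10,000: Imani, Dora, and Carmen each take $10,000; Sione's $10,000 share passes to Sione's issue.
Sione's share ($10,000) is divided into 2 shares of $5,000: Kerensa and Quentin each take $5,000.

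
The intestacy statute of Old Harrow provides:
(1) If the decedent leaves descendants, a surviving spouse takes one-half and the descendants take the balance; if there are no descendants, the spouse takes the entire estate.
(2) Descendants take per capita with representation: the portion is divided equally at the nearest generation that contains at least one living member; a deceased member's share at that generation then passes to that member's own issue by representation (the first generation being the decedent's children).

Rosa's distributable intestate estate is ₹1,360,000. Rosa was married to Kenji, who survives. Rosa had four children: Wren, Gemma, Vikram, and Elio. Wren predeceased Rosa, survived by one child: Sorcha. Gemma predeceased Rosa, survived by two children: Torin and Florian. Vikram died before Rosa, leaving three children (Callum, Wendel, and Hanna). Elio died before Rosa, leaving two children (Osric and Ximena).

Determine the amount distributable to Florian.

Florian receives ₹85,000.

Kenji takes one-half of ₹1,360,000 = ₹680,000. The remaining ₹680,000 passes to the descendants.
No child survives, so the initial division is made at the grandchildren's generation.
The descendants' portion (₹680,000) is divided into 8 shares of ₹85,000: Sorcha, Torin, Florian, Callum, Wendel, Hanna, Osric, and Ximena each take ₹85,000.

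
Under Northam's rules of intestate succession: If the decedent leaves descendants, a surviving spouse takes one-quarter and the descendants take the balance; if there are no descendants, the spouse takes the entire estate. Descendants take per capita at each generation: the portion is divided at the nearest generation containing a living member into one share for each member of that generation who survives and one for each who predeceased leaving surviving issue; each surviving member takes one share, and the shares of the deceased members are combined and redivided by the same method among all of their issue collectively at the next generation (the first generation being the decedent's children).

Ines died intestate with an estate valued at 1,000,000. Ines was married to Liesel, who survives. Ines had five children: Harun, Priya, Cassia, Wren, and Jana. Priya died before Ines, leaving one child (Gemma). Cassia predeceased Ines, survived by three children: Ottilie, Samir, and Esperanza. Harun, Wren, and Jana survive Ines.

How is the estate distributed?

Liesel takes one-quarter of 1,000,000 = 250,000. The remaining 750,000 passes to the descendants.
The descendants' portion (750,000) is divided at the children's generation into 5 shares of 150,000. Harun, Wren, and Jana each take 150,000. The 2 shares of the deceased (Priya and Cassia) are combined into a pool of 300,000.
That pool (300,000) is divided at the grandchildren's generation equally among Gemma, Ottilie, Samir, and Esperanza: 75,000 each.

Liesel: 250,000; Harun: 150,000; Gemma: 75,000; Ottilie: 75,000; Samir: 75,000; Esperanza: 75,000; Wren: 150,000; Jana: 150,000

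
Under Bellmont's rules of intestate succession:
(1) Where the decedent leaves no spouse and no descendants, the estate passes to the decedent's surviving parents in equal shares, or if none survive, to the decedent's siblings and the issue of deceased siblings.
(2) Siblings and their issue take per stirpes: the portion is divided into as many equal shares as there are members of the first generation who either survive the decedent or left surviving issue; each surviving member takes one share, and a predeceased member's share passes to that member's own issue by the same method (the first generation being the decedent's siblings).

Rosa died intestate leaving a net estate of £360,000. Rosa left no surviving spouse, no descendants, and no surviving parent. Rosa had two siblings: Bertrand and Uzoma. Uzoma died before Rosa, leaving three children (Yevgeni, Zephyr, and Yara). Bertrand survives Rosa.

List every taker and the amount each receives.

Bertrand: £180,000; Yevgeni: £60,000; Zephyr: £60,000; Yara: £60,000

The entire £360,000 passes to the siblings and their issue.
That amount (£360,000) is divided into 2 shares of £180,000: Bertrand takes £180,000; Uzoma's £180,000 share passes to Uzoma's issue.
Uzoma's share (£180,000) is divided into 3 shares of £60,000: Yevgeni, Zephyr, and Yara each take £60,000.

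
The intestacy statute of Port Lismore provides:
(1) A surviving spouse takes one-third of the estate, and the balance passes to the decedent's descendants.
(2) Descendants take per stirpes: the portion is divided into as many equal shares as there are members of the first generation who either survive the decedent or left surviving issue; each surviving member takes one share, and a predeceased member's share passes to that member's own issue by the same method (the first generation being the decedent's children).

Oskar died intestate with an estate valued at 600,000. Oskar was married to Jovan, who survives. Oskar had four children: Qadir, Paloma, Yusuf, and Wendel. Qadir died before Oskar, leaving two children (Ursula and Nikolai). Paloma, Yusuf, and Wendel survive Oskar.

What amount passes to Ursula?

Jovan takes one-third of 600,000 = 200,000. The remaining 400,000 passes to the descendants.
The descendants' portion (400,000) is divided into 4 shares of 100,000: Paloma, Yusuf, and Wendel each take 100,000; Qadir's 100,000 share passes to Qadir's issue.
Qadir's share (100,000) is divided into 2 shares of 50,000: Ursula and Nikolai each take 50,000.

Ursula receives 50,000.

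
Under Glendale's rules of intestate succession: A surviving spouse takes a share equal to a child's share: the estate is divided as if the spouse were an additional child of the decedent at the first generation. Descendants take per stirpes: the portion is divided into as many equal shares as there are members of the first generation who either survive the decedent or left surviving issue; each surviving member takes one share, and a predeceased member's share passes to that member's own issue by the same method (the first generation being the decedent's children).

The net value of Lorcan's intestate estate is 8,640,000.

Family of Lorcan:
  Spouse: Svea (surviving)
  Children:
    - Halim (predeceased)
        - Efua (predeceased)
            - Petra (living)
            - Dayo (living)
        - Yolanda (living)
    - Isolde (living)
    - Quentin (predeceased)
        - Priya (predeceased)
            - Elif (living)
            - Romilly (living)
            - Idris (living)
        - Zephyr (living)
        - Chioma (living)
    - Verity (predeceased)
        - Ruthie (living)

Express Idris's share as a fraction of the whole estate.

Idris receives 1/45 of the estate.

The spouse counts as an additional share at the children's level, so there are 5 primary shares of 1,728,000. Svea takes one such share (1,728,000).
The children's combined portion (6,912,000) is divided into 4 shares of 1,728,000: Isolde takes 1,728,000; Halim's 1,728,000 share passes to Halim's issue; Quentin's 1,728,000 share passes to Quentin's issue; Verity's 1,728,000 share passes to Verity's issue.
Halim's share (1,728,000) is divided into 2 shares of 864,000: Yolanda takes 864,000; Efua's 864,000 share passes to Efua's issue.
Efua's share (864,000) is divided into 2 shares of 432,000: Petra and Dayo each take 432,000.
Quentin's share (1,728,000) is divided into 3 shares of 576,000: Zephyr and Chioma each take 576,000; Priya's 576,000 share passes to Priya's issue.
Priya's share (576,000) is divided into 3 shares of 192,000: Elif, Romilly, and Idris each take 192,000.
Verity's share (1,728,000) passes entirely to Ruthie.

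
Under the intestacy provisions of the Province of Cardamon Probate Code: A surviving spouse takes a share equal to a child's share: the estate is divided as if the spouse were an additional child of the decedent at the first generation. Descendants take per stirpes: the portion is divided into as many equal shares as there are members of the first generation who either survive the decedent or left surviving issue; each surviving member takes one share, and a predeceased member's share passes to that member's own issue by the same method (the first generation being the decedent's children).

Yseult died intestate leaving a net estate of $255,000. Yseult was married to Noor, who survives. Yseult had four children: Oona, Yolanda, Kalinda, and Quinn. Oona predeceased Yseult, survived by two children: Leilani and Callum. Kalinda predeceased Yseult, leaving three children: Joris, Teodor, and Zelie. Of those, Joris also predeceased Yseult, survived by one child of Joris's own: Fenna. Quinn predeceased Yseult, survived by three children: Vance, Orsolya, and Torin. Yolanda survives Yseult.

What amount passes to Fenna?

The spouse counts as an additional share at the children's level, so there are 5 primary shares of $51,000. Noor takes one such share ($51,000).
The children's combined portion ($204,000) is divided into 4 shares of $51,000: Yolanda takes $51,000; Oona's $51,000 share passes to Oona's issue; Kalinda's $51,000 share passes to Kalinda's issue; Quinn's $51,000 share passes to Quinn's issue.
Oona's share ($51,000) is divided into 2 shares of $25,500: Leilani and Callum each take $25,500.
Kalinda's share ($51,000) is divided into 3 shares of $17,000: Teodor and Zelie each take $17,000; Joris's $17,000 share passes to Joris's issue.
Joris's share ($17,000) passes entirely to Fenna.
Quinn's share ($51,000) is divided into 3 shares of $17,000: Vance, Orsolya, and Torin each take $17,000.

Fenna receives $17,000.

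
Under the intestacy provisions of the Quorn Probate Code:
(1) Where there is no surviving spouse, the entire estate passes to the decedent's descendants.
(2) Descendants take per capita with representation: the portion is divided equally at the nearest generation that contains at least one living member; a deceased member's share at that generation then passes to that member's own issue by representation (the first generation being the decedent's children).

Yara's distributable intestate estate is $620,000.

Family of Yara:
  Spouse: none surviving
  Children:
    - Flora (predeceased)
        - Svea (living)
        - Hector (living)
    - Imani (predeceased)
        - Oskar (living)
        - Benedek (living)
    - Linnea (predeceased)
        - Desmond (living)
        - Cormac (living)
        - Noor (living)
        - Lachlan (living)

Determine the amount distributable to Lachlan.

The entire $620,000 passes to the descendants.
No child survives, so the initial division is made at the grandchildren's generation.
That amount ($620,000) is divided into 8 shares of $77,500: Svea, Hector, Oskar, Benedek, Desmond, Cormac, Noor, and Lachlan each take $77,500.

Lachlan receives $77,500.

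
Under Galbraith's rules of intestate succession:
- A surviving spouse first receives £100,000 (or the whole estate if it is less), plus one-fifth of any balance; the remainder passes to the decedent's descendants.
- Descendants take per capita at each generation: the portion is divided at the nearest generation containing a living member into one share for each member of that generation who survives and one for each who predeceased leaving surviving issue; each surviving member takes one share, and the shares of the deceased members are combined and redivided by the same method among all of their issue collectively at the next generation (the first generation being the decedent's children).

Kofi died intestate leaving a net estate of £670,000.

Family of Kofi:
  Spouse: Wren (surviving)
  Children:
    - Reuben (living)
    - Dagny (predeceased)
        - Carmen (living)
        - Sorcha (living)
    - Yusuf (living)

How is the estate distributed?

Wren first takes £100,000, leaving a balance of £570,000. Wren then takes one-fifth of the balance (£114,000), for a total of £214,000. The remaining £456,000 passes to the descendants.
The descendants' portion (£456,000) is divided at the children's generation into 3 shares of £152,000. Reuben and Yusuf each take £152,000. The remaining share for the deceased Dagny (£152,000) is carried to the next generation.
That pool (£152,000) is divided at the grandchildren's generation equally among Carmen and Sorcha: £76,000 each.

Wren: £214,000; Reuben: £152,000; Carmen: £76,000; Sorcha: £76,000; Yusuf: £152,000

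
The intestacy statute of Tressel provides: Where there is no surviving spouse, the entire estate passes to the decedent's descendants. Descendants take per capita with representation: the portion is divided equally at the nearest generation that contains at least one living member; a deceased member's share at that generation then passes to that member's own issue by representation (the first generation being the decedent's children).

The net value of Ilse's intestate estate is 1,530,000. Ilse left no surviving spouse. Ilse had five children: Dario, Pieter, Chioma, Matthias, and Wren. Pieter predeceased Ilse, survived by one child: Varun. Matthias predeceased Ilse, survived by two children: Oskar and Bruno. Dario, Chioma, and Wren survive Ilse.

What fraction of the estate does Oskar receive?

The entire 1,530,000 passes to the descendants.
That amount (1,530,000) is divided into 5 shares of 306,000: Dario, Chioma, and Wren each take 306,000; Pieter's 306,000 share passes to Pieter's issue; Matthias's 306,000 share passes to Matthias's issue.
Pieter's share (306,000) passes entirely to Varun.
Matthias's share (306,000) is divided into 2 shares of 153,000: Oskar and Bruno each take 153,000.

Oskar receives 1/10 of the estate.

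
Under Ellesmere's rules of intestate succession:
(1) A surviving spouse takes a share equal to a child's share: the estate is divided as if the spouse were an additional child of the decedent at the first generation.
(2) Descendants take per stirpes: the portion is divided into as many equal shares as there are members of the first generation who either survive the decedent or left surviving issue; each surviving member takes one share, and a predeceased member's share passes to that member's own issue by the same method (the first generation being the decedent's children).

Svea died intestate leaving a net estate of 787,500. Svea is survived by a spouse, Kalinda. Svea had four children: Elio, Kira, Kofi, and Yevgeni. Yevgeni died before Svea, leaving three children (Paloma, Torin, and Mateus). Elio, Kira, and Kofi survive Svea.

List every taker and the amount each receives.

The spouse counts as an additional share at the children's level, so there are 5 primary shares of 157,500. Kalinda takes one such share (157,500).
The children's combined portion (630,000) is divided into 4 shares of 157,500: Elio, Kira, and Kofi each take 157,500; Yevgeni's 157,500 share passes to Yevgeni's issue.
Yevgeni's share (157,500) is divided into 3 shares of 52,500: Paloma, Torin, and Mateus each take 52,500.

Kalinda: 157,500; Elio: 157,500; Kira: 157,500; Kofi: 157,500; Paloma: 52,500; Torin: 52,500; Mateus: 52,500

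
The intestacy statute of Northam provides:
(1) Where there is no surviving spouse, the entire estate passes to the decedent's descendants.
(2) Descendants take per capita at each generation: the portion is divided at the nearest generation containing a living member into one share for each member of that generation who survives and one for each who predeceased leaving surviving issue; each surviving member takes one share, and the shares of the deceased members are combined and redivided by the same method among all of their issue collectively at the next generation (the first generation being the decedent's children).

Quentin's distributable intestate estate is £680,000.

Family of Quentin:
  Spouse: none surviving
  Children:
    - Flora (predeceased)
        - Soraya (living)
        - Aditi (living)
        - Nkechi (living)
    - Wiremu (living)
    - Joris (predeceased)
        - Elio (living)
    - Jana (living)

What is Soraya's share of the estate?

The entire £680,000 passes to the descendants.
That amount (£680,000) is divided at the children's generation into 4 shares of £170,000. Wiremu and Jana each take £170,000. The 2 shares of the deceased (Flora and Joris) are combined into a pool of £340,000.
That pool (£340,000) is divided at the grandchildren's generation equally among Soraya, Aditi, Nkechi, and Elio: £85,000 each.

Soraya receives £85,000.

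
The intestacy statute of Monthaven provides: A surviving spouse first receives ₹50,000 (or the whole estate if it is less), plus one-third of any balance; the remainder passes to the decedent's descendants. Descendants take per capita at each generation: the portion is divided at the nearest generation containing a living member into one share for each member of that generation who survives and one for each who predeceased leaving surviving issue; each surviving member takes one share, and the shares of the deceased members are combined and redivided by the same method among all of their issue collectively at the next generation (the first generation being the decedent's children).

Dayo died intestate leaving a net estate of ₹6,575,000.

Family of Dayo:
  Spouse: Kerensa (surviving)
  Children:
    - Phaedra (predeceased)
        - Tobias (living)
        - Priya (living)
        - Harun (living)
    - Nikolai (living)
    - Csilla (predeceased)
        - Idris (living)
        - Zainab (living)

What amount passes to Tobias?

Kerensa first takes ₹50,000, leaving a balance of ₹6,525,000. Kerensa then takes one-third of the balance (₹2,175,000), for a total of ₹2,225,000. The remaining ₹4,350,000 passes to the descendants.
The descendants' portion (₹4,350,000) is divided at the children's generation into 3 shares of ₹1,450,000. Nikolai takes ₹1,450,000. The 2 shares of the deceased (Phaedra and Csilla) are combined into a pool of ₹2,900,000.
That pool (₹2,900,000) is divided at the grandchildren's generation equally among Tobias, Priya, Harun, Idris, and Zainab: ₹580,000 each.

Tobias receives ₹580,000.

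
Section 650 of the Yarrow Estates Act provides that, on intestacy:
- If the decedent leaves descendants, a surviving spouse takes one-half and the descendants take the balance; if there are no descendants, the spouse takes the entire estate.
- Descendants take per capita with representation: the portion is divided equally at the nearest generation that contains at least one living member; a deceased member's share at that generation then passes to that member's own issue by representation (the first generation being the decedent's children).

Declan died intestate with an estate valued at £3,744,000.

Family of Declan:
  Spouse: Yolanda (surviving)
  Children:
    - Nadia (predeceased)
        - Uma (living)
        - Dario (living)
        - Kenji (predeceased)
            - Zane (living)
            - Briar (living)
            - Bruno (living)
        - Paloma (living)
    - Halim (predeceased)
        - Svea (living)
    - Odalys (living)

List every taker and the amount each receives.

Yolanda takes one-half of £3,744,000 = £1,872,000. The remaining £1,872,000 passes to the descendants.
The descendants' portion (£1,872,000) is divided into 3 shares of £624,000: Odalys takes £624,000; Nadia's £624,000 share passes to Nadia's issue; Halim's £624,000 share passes to Halim's issue.
Nadia's share (£624,000) is divided into 4 shares of £156,000: Uma, Dario, and Paloma each take £156,000; Kenji's £156,000 share passes to Kenji's issue.
Kenji's share (£156,000) is divided into 3 shares of £52,000: Zane, Briar, and Bruno each take £52,000.
Halim's share (£624,000) passes entirely to Svea.

Yolanda: £1,872,000; Uma: £156,000; Dario: £156,000; Zane: £52,000; Briar: £52,000; Bruno: £52,000; Paloma: £156,000; Svea: £624,000; Odalys: £624,000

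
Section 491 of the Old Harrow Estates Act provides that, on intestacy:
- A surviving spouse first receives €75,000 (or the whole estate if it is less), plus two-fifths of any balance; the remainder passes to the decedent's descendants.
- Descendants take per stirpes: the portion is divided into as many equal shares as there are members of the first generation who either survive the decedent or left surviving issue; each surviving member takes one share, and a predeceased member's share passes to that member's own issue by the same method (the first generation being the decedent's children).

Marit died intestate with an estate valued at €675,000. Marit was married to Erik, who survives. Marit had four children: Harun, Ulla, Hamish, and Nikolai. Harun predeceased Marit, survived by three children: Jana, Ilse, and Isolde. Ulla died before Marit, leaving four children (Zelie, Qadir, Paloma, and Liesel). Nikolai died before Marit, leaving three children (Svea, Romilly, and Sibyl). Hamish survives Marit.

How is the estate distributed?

Erik first takes €75,000, leaving a balance of €600,000. Erik then takes two-fifths of the balance (€240,000), for a total of €315,000. The remaining €360,000 passes to the descendants.
The descendants' portion (€360,000) is divided into 4 shares of €90,000: Hamish takes €90,000; Harun's €90,000 share passes to Harun's issue; Ulla's €90,000 share passes to Ulla's issue; Nikolai's €90,000 share passes to Nikolai's issue.
Harun's share (€90,000) is divided into 3 shares of €30,000: Jana, Ilse, and Isolde each take €30,000.
Ulla's share (€90,000) is divided into 4 shares of €22,500: Zelie, Qadir, Paloma, and Liesel each take €22,500.
Nikolai's share (€90,000) is divided into 3 shares of €30,000: Svea, Romilly, and Sibyl each take €30,000.

Erik: €315,000; Jana: €30,000; Ilse: €30,000; Isolde: €30,000; Zelie: €22,500; Qadir: €22,500; Paloma: €22,500; Liesel: €22,500; Hamish: €90,000; Svea: €30,000; Romilly: €30,000; Sibyl: €30,000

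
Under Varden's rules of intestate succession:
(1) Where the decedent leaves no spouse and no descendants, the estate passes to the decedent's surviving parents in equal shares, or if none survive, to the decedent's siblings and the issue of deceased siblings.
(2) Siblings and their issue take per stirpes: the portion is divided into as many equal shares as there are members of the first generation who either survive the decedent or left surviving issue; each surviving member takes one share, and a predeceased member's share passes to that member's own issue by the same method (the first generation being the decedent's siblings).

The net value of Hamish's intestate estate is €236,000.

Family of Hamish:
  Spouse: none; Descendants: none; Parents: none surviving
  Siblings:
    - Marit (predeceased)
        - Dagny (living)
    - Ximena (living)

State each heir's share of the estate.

Dagny: €118,000; Ximena: €118,000

The entire €236,000 passes to the siblings and their issue.
That amount (€236,000) is divided into 2 shares of €118,000: Ximena takes €118,000; Marit's €118,000 share passes to Marit's issue.
Marit's share (€118,000) passes entirely to Dagny.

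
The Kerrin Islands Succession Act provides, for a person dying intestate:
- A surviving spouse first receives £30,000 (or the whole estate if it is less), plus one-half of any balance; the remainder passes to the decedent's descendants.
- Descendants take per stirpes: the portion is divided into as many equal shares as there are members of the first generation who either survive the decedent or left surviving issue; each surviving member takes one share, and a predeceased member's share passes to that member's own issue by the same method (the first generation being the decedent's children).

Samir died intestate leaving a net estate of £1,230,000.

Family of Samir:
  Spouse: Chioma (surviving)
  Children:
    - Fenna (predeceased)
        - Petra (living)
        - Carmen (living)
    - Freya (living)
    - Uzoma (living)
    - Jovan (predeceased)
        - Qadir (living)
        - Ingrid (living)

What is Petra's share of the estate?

Petra receives £75,000.

Chioma first takes £30,000, leaving a balance of £1,200,000. Chioma then takes one-half of the balance (£600,000), for a total of £630,000. The remaining £600,000 passes to the descendants.
The descendants' portion (£600,000) is divided into 4 shares of £150,000: Freya and Uzoma each take £150,000; Fenna's £150,000 share passes to Fenna's issue; Jovan's £150,000 share passes to Jovan's issue.
Fenna's share (£150,000) is divided into 2 shares of £75,000: Petra and Carmen each take £75,000.
Jovan's share (£150,000) is divided into 2 shares of £75,000: Qadir and Ingrid each take £75,000.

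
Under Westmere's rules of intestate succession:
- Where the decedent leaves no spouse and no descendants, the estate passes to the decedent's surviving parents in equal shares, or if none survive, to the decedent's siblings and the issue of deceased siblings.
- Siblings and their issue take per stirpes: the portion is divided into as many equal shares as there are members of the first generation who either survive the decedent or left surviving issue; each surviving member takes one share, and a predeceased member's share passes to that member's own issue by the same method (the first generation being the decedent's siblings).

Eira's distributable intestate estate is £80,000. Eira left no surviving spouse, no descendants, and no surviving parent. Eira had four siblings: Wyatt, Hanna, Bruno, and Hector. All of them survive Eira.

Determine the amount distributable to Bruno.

Bruno receives £20,000.

The entire £80,000 passes to the siblings and their issue.
That amount (£80,000) is divided into 4 shares of £20,000: Wyatt, Hanna, Bruno, and Hector each take £20,000.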